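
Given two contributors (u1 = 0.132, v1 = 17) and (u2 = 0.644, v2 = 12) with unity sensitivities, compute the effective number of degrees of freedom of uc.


uc = sqrt(u1^2 + u2^2) = sqrt(0.132^2 + 0.644^2) = 0.65738877
v_eff = uc^4 / (u1^4/v1 + u2^4/v2)
= 0.65738877^4 / (0.132^4/17 + 0.644^4/12)
= 0.18676226 / 0.014351688
v_eff = 13.0133

13.0133


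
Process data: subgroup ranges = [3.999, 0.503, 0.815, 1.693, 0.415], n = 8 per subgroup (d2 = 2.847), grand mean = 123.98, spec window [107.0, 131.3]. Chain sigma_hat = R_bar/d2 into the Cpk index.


R_bar = (3.999 + 0.503 + 0.815 + 1.693 + 0.415) / 5 = 1.485
sigma = R_bar / d2 = 1.485 / 2.847 = 0.52160169
Cp = (USL - LSL)/(6*sigma) = (131.3 - 107.0)/(6*0.52160169) = 7.7645
Cpu = (131.3 - 123.98)/(3*0.52160169) = 4.6779
Cpl = (123.98 - 107.0)/(3*0.52160169) = 10.8512
Cpk = min(Cpu, Cpl) = 4.6779

4.6779


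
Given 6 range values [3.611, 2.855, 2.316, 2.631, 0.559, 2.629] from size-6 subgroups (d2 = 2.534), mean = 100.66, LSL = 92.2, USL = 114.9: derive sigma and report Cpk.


R_bar = (3.611 + 2.855 + 2.316 + 2.631 + 0.559 + 2.629) / 6 = 2.4335
sigma = R_bar / d2 = 2.4335 / 2.534 = 0.96033938
Cp = (USL - LSL)/(6*sigma) = (114.9 - 92.2)/(6*0.96033938) = 3.9396
Cpu = (114.9 - 100.66)/(3*0.96033938) = 4.9427
Cpl = (100.66 - 92.2)/(3*0.96033938) = 2.9365
Cpk = min(Cpu, Cpl) = 2.9365

2.9365


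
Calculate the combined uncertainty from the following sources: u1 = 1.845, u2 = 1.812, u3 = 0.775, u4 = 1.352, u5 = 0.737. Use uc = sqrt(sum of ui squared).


uc = sqrt(1.845^2 + 1.812^2 + 0.775^2 + 1.352^2 + 0.737^2)
uc = sqrt(9.659067)
uc = 3.1079

3.1079


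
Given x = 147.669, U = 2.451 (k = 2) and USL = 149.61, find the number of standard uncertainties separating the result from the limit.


u = U / k = 2.451 / 2 = 1.2255
margin = |USL - x| = |149.61 - 147.669| = 1.941
z = margin / u = 1.941 / 1.2255
z = 1.5838

1.5838


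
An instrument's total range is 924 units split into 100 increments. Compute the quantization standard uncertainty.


resolution = range / divisions
resolution = 924 / 100 = 9.24
u_res = resolution / (2*sqrt(3))
u_res = 9.24 / 3.4641016
u_res = 2.6674

2.6674


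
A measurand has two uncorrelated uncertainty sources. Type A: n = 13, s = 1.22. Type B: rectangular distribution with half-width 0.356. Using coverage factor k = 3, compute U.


u_A = s / sqrt(n) = 1.22 / sqrt(13) = 0.33836712
u_B = half_width / sqrt(3) = 0.356 / sqrt(3) = 0.2055367
uc = sqrt(u_A^2 + u_B^2) = sqrt(0.33836712^2 + 0.2055367^2) = 0.39590105
U = k * uc = 3 * 0.39590105
U = 1.1877

1.1877


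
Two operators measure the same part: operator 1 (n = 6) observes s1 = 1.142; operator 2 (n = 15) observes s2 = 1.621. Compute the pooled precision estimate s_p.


s_p = sqrt(((n1-1)*s1^2 + (n2-1)*s2^2) / (n1+n2-2))
numerator = (6-1)*1.142^2 + (15-1)*1.621^2 = 6.52082 + 36.786974 = 43.307794
denominator = 6 + 15 - 2 = 19
s_p^2 = 43.307794 / 19 = 2.2793576
s_p = sqrt(2.2793576) = 1.5098

1.5098


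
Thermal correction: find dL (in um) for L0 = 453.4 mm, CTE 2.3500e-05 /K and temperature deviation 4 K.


dL = L * alpha * dT
= 453.4 * 2.3500e-05 * 4
= 0.0426196 mm
dL_um = 0.0426196 * 1000 = 42.6196 um

42.6196


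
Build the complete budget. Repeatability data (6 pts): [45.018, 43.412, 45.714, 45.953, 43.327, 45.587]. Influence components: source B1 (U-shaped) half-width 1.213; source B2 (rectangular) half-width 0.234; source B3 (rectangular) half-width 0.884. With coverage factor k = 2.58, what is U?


mean = (45.018 + 43.412 + 45.714 + 45.953 + 43.327 + 45.587) / 6 = 44.83516667
s = sqrt(sum((x - mean)^2)/(n-1)) = 1.1764821
u_A = s / sqrt(n) = 1.1764821 / sqrt(6) = 0.48029681
u_B1 = 1.213 / sqrt(2) = 0.85772053
u_B2 = 0.234 / sqrt(3) = 0.13509996
u_B3 = 0.884 / sqrt(3) = 0.51037764
uc = sqrt(0.48029681^2 + 0.85772053^2 + 0.13509996^2 + 0.51037764^2) = 1.1158436
U = k * uc = 2.58 * 1.1158436
U = 2.8789

2.8789


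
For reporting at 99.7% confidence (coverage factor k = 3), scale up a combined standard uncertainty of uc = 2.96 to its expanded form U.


U = k * uc
U = 3 * 2.96
U = 8.8800

8.8800


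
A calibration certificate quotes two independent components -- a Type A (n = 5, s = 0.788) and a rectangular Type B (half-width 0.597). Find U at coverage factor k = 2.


u_A = s / sqrt(n) = 0.788 / sqrt(5) = 0.35240431
u_B = half_width / sqrt(3) = 0.597 / sqrt(3) = 0.34467811
uc = sqrt(u_A^2 + u_B^2) = sqrt(0.35240431^2 + 0.34467811^2) = 0.49294198
U = k * uc = 2 * 0.49294198
U = 0.9859

0.9859


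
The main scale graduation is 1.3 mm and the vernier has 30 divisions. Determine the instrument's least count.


LC = MSD / n_div
= 1.3 / 30
= 0.0433

0.0433


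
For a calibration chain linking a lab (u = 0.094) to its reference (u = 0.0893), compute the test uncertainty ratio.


TUR = u_lab / u_ref
= 0.094 / 0.0893
= 1.0526

1.0526


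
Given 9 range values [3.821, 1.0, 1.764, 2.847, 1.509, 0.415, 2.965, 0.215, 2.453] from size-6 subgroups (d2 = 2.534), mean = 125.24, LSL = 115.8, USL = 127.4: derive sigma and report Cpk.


R_bar = (3.821 + 1.0 + 1.764 + 2.847 + 1.509 + 0.415 + 2.965 + 0.215 + 2.453) / 9 = 1.8876667
sigma = R_bar / d2 = 1.8876667 / 2.534 = 0.74493556
Cp = (USL - LSL)/(6*sigma) = (127.4 - 115.8)/(6*0.74493556) = 2.5953
Cpu = (127.4 - 125.24)/(3*0.74493556) = 0.9665
Cpl = (125.24 - 115.8)/(3*0.74493556) = 4.2241
Cpk = min(Cpu, Cpl) = 0.9665

0.9665


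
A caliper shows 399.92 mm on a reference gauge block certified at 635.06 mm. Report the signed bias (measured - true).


Systematic error = measured - true
= 399.92 - 635.06
= -235.1400

-235.1400


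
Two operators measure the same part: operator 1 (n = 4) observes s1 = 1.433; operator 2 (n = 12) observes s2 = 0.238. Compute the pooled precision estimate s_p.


s_p = sqrt(((n1-1)*s1^2 + (n2-1)*s2^2) / (n1+n2-2))
numerator = (4-1)*1.433^2 + (12-1)*0.238^2 = 6.160467 + 0.623084 = 6.783551
denominator = 4 + 12 - 2 = 14
s_p^2 = 6.783551 / 14 = 0.48453936
s_p = sqrt(0.48453936) = 0.6961

0.6961


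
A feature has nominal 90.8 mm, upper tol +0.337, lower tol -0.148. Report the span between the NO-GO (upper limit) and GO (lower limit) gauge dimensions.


GO = nominal - lower_tol (smallest hole = maximum material condition)
GO = 90.8 - 0.148 = 90.652
NO-GO = nominal + upper_tol (largest hole = least material condition)
NO-GO = 90.8 + 0.337 = 91.137
spread = NO-GO - GO = 91.137 - 90.652 = 0.4850

0.4850


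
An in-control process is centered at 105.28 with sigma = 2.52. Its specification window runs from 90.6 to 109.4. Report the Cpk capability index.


Cpu = (USL - mean) / (3*sigma) = (109.4 - 105.28) / (3*2.52) = 0.5450
Cpl = (mean - LSL) / (3*sigma) = (105.28 - 90.6) / (3*2.52) = 1.9418
Cpk = min(Cpu, Cpl) = 0.5450

0.5450


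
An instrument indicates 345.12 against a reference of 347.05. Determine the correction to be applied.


Correction = standard - reading
= 347.05 - 345.12
= 1.9300

1.9300


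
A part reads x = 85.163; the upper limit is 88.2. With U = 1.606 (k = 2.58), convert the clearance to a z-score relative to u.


u = U / k = 1.606 / 2.58 = 0.62248062
margin = |USL - x| = |88.2 - 85.163| = 3.037
z = margin / u = 3.037 / 0.62248062
z = 4.8789

4.8789


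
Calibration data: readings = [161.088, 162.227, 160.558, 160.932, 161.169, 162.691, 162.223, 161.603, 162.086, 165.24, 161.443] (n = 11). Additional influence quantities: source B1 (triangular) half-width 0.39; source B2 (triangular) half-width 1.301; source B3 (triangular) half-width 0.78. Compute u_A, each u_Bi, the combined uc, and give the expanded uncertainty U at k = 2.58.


mean = (161.088 + 162.227 + 160.558 + 160.932 + 161.169 + 162.691 + 162.223 + 161.603 + 162.086 + 165.24 + 161.443) / 11 = 161.9327273
s = sqrt(sum((x - mean)^2)/(n-1)) = 1.2745236
u_A = s / sqrt(n) = 1.2745236 / sqrt(11) = 0.38428332
u_B1 = 0.39 / sqrt(6) = 0.15921683
u_B2 = 1.301 / sqrt(6) = 0.53113103
u_B3 = 0.78 / sqrt(6) = 0.31843367
uc = sqrt(0.38428332^2 + 0.15921683^2 + 0.53113103^2 + 0.31843367^2) = 0.74600526
U = k * uc = 2.58 * 0.74600526
U = 1.9247

1.9247


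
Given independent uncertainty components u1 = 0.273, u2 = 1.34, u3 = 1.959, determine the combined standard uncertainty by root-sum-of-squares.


uc = sqrt(0.273^2 + 1.34^2 + 1.959^2)
uc = sqrt(5.70781)
uc = 2.3891

2.3891


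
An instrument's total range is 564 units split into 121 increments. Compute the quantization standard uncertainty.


resolution = range / divisions
resolution = 564 / 121 = 4.661157
u_res = resolution / (2*sqrt(3))
u_res = 4.661157 / 3.4641016
u_res = 1.3456

1.3456


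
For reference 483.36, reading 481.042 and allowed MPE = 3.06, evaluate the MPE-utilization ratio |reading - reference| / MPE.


e = indication - reference = 481.042 - 483.36 = -2.3180
|e| = 2.3180
ratio = |e| / MPE = 2.3180 / 3.06
ratio = 0.7575

0.7575


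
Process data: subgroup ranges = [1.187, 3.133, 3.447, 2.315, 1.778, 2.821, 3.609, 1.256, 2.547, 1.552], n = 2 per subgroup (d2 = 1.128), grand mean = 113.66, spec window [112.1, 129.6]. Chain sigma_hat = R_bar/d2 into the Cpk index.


R_bar = (1.187 + 3.133 + 3.447 + 2.315 + 1.778 + 2.821 + 3.609 + 1.256 + 2.547 + 1.552) / 10 = 2.3645
sigma = R_bar / d2 = 2.3645 / 1.128 = 2.0961879
Cp = (USL - LSL)/(6*sigma) = (129.6 - 112.1)/(6*2.0961879) = 1.3914
Cpu = (129.6 - 113.66)/(3*2.0961879) = 2.5348
Cpl = (113.66 - 112.1)/(3*2.0961879) = 0.2481
Cpk = min(Cpu, Cpl) = 0.2481

0.2481


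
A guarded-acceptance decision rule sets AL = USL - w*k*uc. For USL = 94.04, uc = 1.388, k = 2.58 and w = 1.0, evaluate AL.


U = k * uc = 2.58 * 1.388 = 3.58104
guard band g = w * U = 1.0 * 3.58104 = 3.58104
AL = USL - g = 94.04 - 3.58104
AL = 90.4590

90.4590


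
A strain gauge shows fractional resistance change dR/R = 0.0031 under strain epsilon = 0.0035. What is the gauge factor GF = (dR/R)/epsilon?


GF = (dR/R) / epsilon
= 0.0031 / 0.0035
= 0.8857

0.8857


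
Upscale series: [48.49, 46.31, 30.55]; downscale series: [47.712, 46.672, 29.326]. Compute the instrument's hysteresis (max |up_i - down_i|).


|48.49 - 47.712| = 0.7780
|46.31 - 46.672| = 0.3620
|30.55 - 29.326| = 1.2240
hysteresis = max(diffs) = 1.2240

1.2240


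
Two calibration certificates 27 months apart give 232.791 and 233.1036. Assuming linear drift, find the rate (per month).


rate = (v2 - v1) / months
= (233.1036 - 232.791) / 27
= 0.3126 / 27
= 0.0116

0.0116


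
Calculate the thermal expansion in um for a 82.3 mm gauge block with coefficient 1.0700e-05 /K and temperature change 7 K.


dL = L * alpha * dT
= 82.3 * 1.0700e-05 * 7
= 0.0061643 mm
dL_um = 0.0061643 * 1000 = 6.1643 um

6.1643


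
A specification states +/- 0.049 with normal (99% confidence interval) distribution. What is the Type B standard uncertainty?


u_B = half_width / 2.576
u_B = 0.049 / 2.576
u_B = 0.0190

0.0190


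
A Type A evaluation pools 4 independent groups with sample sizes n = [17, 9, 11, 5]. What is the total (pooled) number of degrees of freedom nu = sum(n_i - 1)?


nu = sum_i (n_i - 1)
nu = ((17 - 1) + (9 - 1) + (11 - 1) + (5 - 1))
nu = 16 + 8 + 10 + 4
nu = 38

38


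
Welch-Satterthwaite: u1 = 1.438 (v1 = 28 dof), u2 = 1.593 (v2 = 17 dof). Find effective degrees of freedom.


uc = sqrt(u1^2 + u2^2) = sqrt(1.438^2 + 1.593^2) = 2.1460412
v_eff = uc^4 / (u1^4/v1 + u2^4/v2)
= 2.1460412^4 / (1.438^4/28 + 1.593^4/17)
= 21.210564 / 0.5315172
v_eff = 39.9057

39.9057


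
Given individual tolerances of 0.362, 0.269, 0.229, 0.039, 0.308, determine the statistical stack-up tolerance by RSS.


RSS = sqrt(0.362^2 + 0.269^2 + 0.229^2 + 0.039^2 + 0.308^2)
= sqrt(0.352231)
= 0.5935

0.5935


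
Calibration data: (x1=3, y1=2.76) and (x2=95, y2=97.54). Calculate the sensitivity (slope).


slope = (y2 - y1) / (x2 - x1)
= (97.54 - 2.76) / (95 - 3)
= 94.7800 / 92
= 1.0302

1.0302


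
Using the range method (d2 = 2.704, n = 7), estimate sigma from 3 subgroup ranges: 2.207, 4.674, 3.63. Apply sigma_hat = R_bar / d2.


R_bar = (2.207 + 4.674 + 3.63) / 3
R_bar = 10.511 / 3 = 3.5036667
sigma_hat = R_bar / d2 = 3.5036667 / 2.704 = 1.2957

1.2957


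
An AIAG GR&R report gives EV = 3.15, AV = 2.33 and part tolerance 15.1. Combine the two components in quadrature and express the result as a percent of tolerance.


GRR = sqrt(EV^2 + AV^2) = sqrt(3.15^2 + 2.33^2) = 3.9180863
%GRR = GRR / tol * 100 = 3.9180863 / 15.1 * 100
%GRR = 25.9476

25.9476


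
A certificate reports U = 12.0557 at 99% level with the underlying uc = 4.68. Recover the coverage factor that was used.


k = U / uc
k = 12.0557 / 4.68
k = 2.576

2.576


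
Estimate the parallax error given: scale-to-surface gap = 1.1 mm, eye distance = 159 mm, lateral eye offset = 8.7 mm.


error = h * offset / d
= 1.1 * 8.7 / 159
= 0.0602

0.0602


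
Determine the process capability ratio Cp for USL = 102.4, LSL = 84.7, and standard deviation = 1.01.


Cp = (USL - LSL) / (6 * sigma)
= (102.4 - 84.7) / (6 * 1.01)
= 17.7000 / 6.0600
= 2.9208

2.9208


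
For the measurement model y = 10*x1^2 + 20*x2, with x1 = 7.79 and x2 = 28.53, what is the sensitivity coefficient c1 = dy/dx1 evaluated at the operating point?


y = 10*x1^2 + 20*x2
dy/dx1 = 2*10*x1
Evaluate at x1 = 7.79: c1 = 20 * 7.79
c1 = 155.8000

155.8000


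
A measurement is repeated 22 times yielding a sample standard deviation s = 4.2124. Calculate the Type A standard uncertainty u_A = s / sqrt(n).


u_A = s / sqrt(n)
u_A = 4.2124 / sqrt(22)
u_A = 4.2124 / 4.6904158
u_A = 0.8981

0.8981


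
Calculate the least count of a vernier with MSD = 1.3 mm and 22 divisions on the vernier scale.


LC = MSD / n_div
= 1.3 / 22
= 0.0591

0.0591


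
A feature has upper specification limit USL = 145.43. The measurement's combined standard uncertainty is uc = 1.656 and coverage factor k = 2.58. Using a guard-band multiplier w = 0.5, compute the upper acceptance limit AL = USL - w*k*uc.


U = k * uc = 2.58 * 1.656 = 4.27248
guard band g = w * U = 0.5 * 4.27248 = 2.13624
AL = USL - g = 145.43 - 2.13624
AL = 143.2938

143.2938


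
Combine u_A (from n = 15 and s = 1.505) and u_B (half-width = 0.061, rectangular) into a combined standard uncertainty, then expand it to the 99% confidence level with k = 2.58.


u_A = s / sqrt(n) = 1.505 / sqrt(15) = 0.38858933
u_B = half_width / sqrt(3) = 0.061 / sqrt(3) = 0.035218366
uc = sqrt(u_A^2 + u_B^2) = sqrt(0.38858933^2 + 0.035218366^2) = 0.39018201
U = k * uc = 2.58 * 0.39018201
U = 1.0067

1.0067


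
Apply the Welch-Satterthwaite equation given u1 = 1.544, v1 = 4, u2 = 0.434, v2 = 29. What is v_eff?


uc = sqrt(u1^2 + u2^2) = sqrt(1.544^2 + 0.434^2) = 1.6038367
v_eff = uc^4 / (u1^4/v1 + u2^4/v2)
= 1.6038367^4 / (1.544^4/4 + 0.434^4/29)
= 6.616687 / 1.4220111
v_eff = 4.6530

4.6530


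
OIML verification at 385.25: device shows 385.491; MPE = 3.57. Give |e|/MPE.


e = indication - reference = 385.491 - 385.25 = 0.2410
|e| = 0.2410
ratio = |e| / MPE = 0.2410 / 3.57
ratio = 0.0675

0.0675


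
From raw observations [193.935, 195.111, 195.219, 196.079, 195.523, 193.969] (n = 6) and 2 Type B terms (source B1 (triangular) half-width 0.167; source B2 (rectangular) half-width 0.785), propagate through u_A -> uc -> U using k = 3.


mean = (193.935 + 195.111 + 195.219 + 196.079 + 195.523 + 193.969) / 6 = 194.9726667
s = sqrt(sum((x - mean)^2)/(n-1)) = 0.85915718
u_A = s / sqrt(n) = 0.85915718 / sqrt(6) = 0.35074945
u_B1 = 0.167 / sqrt(6) = 0.068177465
u_B2 = 0.785 / sqrt(3) = 0.45321996
uc = sqrt(0.35074945^2 + 0.068177465^2 + 0.45321996^2) = 0.57713229
U = k * uc = 3 * 0.57713229
U = 1.7314

1.7314


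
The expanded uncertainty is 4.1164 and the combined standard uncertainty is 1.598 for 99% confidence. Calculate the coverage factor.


k = U / uc
k = 4.1164 / 1.598
k = 2.576

2.576


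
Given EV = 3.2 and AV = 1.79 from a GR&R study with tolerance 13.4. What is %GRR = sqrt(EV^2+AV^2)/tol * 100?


GRR = sqrt(EV^2 + AV^2) = sqrt(3.2^2 + 1.79^2) = 3.6666197
%GRR = GRR / tol * 100 = 3.6666197 / 13.4 * 100
%GRR = 27.3628

27.3628


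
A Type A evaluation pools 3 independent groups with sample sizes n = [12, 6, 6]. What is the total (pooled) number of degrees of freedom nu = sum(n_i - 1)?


nu = sum_i (n_i - 1)
nu = ((12 - 1) + (6 - 1) + (6 - 1))
nu = 11 + 5 + 5
nu = 21

21


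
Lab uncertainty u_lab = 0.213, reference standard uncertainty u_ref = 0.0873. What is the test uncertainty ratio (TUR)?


TUR = u_lab / u_ref
= 0.213 / 0.0873
= 2.4399

2.4399


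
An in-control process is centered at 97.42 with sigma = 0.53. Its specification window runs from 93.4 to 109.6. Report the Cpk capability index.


Cpu = (USL - mean) / (3*sigma) = (109.6 - 97.42) / (3*0.53) = 7.6604
Cpl = (mean - LSL) / (3*sigma) = (97.42 - 93.4) / (3*0.53) = 2.5283
Cpk = min(Cpu, Cpl) = 2.5283

2.5283


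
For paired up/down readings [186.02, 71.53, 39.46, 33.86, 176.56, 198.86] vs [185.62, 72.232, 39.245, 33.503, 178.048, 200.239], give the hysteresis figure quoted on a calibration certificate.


|186.02 - 185.62| = 0.4000
|71.53 - 72.232| = 0.7020
|39.46 - 39.245| = 0.2150
|33.86 - 33.503| = 0.3570
|176.56 - 178.048| = 1.4880
|198.86 - 200.239| = 1.3790
hysteresis = max(diffs) = 1.4880

1.4880


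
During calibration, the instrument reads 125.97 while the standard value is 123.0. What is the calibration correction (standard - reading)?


Correction = standard - reading
= 123.0 - 125.97
= -2.9700

-2.9700


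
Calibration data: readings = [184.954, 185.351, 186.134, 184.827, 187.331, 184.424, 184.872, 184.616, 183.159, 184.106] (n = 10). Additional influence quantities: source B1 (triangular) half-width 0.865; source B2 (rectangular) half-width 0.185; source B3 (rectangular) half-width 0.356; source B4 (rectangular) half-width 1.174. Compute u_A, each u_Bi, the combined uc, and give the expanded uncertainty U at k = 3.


mean = (184.954 + 185.351 + 186.134 + 184.827 + 187.331 + 184.424 + 184.872 + 184.616 + 183.159 + 184.106) / 10 = 184.9774
s = sqrt(sum((x - mean)^2)/(n-1)) = 1.1330288
u_A = s / sqrt(n) = 1.1330288 / sqrt(10) = 0.35829517
u_B1 = 0.865 / sqrt(6) = 0.35313477
u_B2 = 0.185 / sqrt(3) = 0.1068098
u_B3 = 0.356 / sqrt(3) = 0.2055367
u_B4 = 1.174 / sqrt(3) = 0.67780922
uc = sqrt(0.35829517^2 + 0.35313477^2 + 0.1068098^2 + 0.2055367^2 + 0.67780922^2) = 0.87530486
U = k * uc = 3 * 0.87530486
U = 2.6259

2.6259


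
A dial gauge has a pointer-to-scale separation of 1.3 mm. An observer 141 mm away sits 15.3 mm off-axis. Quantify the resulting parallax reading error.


error = h * offset / d
= 1.3 * 15.3 / 141
= 0.1411

0.1411


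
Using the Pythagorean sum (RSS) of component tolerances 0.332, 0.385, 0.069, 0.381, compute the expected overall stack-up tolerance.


RSS = sqrt(0.332^2 + 0.385^2 + 0.069^2 + 0.381^2)
= sqrt(0.408371)
= 0.6390

0.6390


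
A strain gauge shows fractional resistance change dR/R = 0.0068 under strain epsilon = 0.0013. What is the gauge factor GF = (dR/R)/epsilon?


GF = (dR/R) / epsilon
= 0.0068 / 0.0013
= 5.2308

5.2308


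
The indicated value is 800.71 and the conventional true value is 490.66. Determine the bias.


Systematic error = measured - true
= 800.71 - 490.66
= 310.0500

310.0500


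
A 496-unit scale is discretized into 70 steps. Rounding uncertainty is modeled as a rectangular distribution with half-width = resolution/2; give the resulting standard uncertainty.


resolution = range / divisions
resolution = 496 / 70 = 7.0857143
u_res = resolution / (2*sqrt(3))
u_res = 7.0857143 / 3.4641016
u_res = 2.0455

2.0455


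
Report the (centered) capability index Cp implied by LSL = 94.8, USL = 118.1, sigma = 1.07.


Cp = (USL - LSL) / (6 * sigma)
= (118.1 - 94.8) / (6 * 1.07)
= 23.3000 / 6.4200
= 3.6293

3.6293


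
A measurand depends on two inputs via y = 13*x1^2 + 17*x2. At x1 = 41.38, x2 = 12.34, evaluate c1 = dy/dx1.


y = 13*x1^2 + 17*x2
dy/dx1 = 2*13*x1
Evaluate at x1 = 41.38: c1 = 26 * 41.38
c1 = 1075.8800

1075.8800


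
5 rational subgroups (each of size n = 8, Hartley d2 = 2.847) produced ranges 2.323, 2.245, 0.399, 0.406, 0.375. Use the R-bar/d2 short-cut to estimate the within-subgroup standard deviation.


R_bar = (2.323 + 2.245 + 0.399 + 0.406 + 0.375) / 5
R_bar = 5.748 / 5 = 1.1496
sigma_hat = R_bar / d2 = 1.1496 / 2.847 = 0.4038

0.4038


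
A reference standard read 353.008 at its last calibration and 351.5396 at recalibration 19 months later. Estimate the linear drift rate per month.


rate = (v2 - v1) / months
= (351.5396 - 353.008) / 19
= -1.4684 / 19
= -0.0773

-0.0773


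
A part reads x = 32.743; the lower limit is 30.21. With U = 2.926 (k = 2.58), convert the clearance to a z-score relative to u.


u = U / k = 2.926 / 2.58 = 1.1341085
margin = |LSL - x| = |30.21 - 32.743| = 2.533
z = margin / u = 2.533 / 1.1341085
z = 2.2335

2.2335


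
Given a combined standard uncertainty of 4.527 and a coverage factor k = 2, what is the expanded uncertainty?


U = k * uc
U = 2 * 4.527
U = 9.0540

9.0540


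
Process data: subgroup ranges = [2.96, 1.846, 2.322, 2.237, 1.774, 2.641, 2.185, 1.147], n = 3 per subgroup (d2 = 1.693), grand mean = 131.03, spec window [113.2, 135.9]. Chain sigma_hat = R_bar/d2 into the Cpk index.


R_bar = (2.96 + 1.846 + 2.322 + 2.237 + 1.774 + 2.641 + 2.185 + 1.147) / 8 = 2.139
sigma = R_bar / d2 = 2.139 / 1.693 = 1.2634377
Cp = (USL - LSL)/(6*sigma) = (135.9 - 113.2)/(6*1.2634377) = 2.9945
Cpu = (135.9 - 131.03)/(3*1.2634377) = 1.2849
Cpl = (131.03 - 113.2)/(3*1.2634377) = 4.7041
Cpk = min(Cpu, Cpl) = 1.2849

1.2849


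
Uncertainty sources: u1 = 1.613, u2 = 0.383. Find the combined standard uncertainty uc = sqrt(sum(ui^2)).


uc = sqrt(1.613^2 + 0.383^2)
uc = sqrt(2.748458)
uc = 1.6578

1.6578


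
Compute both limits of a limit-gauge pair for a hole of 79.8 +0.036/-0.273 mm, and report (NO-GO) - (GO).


GO = nominal - lower_tol (smallest hole = maximum material condition)
GO = 79.8 - 0.273 = 79.527
NO-GO = nominal + upper_tol (largest hole = least material condition)
NO-GO = 79.8 + 0.036 = 79.836
spread = NO-GO - GO = 79.836 - 79.527 = 0.3090

0.3090


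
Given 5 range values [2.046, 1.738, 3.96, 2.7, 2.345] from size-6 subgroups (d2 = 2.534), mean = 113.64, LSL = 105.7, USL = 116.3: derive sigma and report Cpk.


R_bar = (2.046 + 1.738 + 3.96 + 2.7 + 2.345) / 5 = 2.5578
sigma = R_bar / d2 = 2.5578 / 2.534 = 1.0093923
Cp = (USL - LSL)/(6*sigma) = (116.3 - 105.7)/(6*1.0093923) = 1.7502
Cpu = (116.3 - 113.64)/(3*1.0093923) = 0.8784
Cpl = (113.64 - 105.7)/(3*1.0093923) = 2.6220
Cpk = min(Cpu, Cpl) = 0.8784

0.8784


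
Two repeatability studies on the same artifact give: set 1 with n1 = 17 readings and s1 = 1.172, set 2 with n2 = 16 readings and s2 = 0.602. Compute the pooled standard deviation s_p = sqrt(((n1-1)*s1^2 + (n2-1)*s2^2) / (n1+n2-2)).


s_p = sqrt(((n1-1)*s1^2 + (n2-1)*s2^2) / (n1+n2-2))
numerator = (17-1)*1.172^2 + (16-1)*0.602^2 = 21.977344 + 5.43606 = 27.413404
denominator = 17 + 16 - 2 = 31
s_p^2 = 27.413404 / 31 = 0.88430335
s_p = sqrt(0.88430335) = 0.9404

0.9404


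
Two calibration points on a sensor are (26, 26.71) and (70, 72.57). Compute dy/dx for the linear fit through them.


slope = (y2 - y1) / (x2 - x1)
= (72.57 - 26.71) / (70 - 26)
= 45.8600 / 44
= 1.0423

1.0423


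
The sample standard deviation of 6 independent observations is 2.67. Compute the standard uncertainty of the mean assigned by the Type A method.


u_A = s / sqrt(n)
u_A = 2.67 / sqrt(6)
u_A = 2.67 / 2.4494897
u_A = 1.0900

1.0900


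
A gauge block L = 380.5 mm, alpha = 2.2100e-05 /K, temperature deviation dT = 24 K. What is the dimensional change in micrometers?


dL = L * alpha * dT
= 380.5 * 2.2100e-05 * 24
= 0.2018172 mm
dL_um = 0.2018172 * 1000 = 201.8172 um

201.8172


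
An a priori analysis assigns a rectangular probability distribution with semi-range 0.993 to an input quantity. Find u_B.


u_B = half_width / sqrt(3)
u_B = 0.993 / 1.7320508
u_B = 0.5733

0.5733


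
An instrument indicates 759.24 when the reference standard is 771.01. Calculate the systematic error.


Systematic error = measured - true
= 759.24 - 771.01
= -11.7700

-11.7700


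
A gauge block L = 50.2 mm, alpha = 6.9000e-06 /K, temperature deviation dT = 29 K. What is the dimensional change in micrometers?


dL = L * alpha * dT
= 50.2 * 6.9000e-06 * 29
= 0.0100450 mm
dL_um = 0.0100450 * 1000 = 10.0450 um

10.0450


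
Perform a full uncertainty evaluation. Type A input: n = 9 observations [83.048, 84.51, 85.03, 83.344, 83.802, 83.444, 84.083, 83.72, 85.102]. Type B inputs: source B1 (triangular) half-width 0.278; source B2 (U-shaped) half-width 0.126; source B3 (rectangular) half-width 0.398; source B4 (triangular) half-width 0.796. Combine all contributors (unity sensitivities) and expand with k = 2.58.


mean = (83.048 + 84.51 + 85.03 + 83.344 + 83.802 + 83.444 + 84.083 + 83.72 + 85.102) / 9 = 84.00922222
s = sqrt(sum((x - mean)^2)/(n-1)) = 0.73356216
u_A = s / sqrt(n) = 0.73356216 / sqrt(9) = 0.24452072
u_B1 = 0.278 / sqrt(6) = 0.11349302
u_B2 = 0.126 / sqrt(2) = 0.089095454
u_B3 = 0.398 / sqrt(3) = 0.22978541
u_B4 = 0.796 / sqrt(6) = 0.32496564
uc = sqrt(0.24452072^2 + 0.11349302^2 + 0.089095454^2 + 0.22978541^2 + 0.32496564^2) = 0.48888961
U = k * uc = 2.58 * 0.48888961
U = 1.2613

1.2613


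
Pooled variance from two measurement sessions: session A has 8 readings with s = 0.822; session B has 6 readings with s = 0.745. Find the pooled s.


s_p = sqrt(((n1-1)*s1^2 + (n2-1)*s2^2) / (n1+n2-2))
numerator = (8-1)*0.822^2 + (6-1)*0.745^2 = 4.729788 + 2.775125 = 7.504913
denominator = 8 + 6 - 2 = 12
s_p^2 = 7.504913 / 12 = 0.62540942
s_p = sqrt(0.62540942) = 0.7908

0.7908


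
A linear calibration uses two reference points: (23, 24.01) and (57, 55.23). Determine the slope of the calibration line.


slope = (y2 - y1) / (x2 - x1)
= (55.23 - 24.01) / (57 - 23)
= 31.2200 / 34
= 0.9182

0.9182


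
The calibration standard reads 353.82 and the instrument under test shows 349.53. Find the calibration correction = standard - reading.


Correction = standard - reading
= 353.82 - 349.53
= 4.2900

4.2900


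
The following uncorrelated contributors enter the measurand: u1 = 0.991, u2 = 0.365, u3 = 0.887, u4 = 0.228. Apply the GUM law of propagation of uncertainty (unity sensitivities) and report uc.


uc = sqrt(0.991^2 + 0.365^2 + 0.887^2 + 0.228^2)
uc = sqrt(1.954059)
uc = 1.3979

1.3979


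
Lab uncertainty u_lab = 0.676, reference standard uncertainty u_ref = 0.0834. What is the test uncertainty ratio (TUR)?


TUR = u_lab / u_ref
= 0.676 / 0.0834
= 8.1055

8.1055


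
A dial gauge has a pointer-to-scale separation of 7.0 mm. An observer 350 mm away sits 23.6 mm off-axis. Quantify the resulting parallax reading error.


error = h * offset / d
= 7.0 * 23.6 / 350
= 0.4720

0.4720


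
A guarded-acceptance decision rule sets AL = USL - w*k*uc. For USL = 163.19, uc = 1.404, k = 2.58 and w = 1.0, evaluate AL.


U = k * uc = 2.58 * 1.404 = 3.62232
guard band g = w * U = 1.0 * 3.62232 = 3.62232
AL = USL - g = 163.19 - 3.62232
AL = 159.5677

159.5677


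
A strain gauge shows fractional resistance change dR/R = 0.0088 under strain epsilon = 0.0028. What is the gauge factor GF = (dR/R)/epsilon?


GF = (dR/R) / epsilon
= 0.0088 / 0.0028
= 3.1429

3.1429


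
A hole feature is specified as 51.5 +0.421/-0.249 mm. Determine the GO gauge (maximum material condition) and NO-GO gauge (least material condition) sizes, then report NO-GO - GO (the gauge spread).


GO = nominal - lower_tol (smallest hole = maximum material condition)
GO = 51.5 - 0.249 = 51.251
NO-GO = nominal + upper_tol (largest hole = least material condition)
NO-GO = 51.5 + 0.421 = 51.921
spread = NO-GO - GO = 51.921 - 51.251 = 0.6700

0.6700


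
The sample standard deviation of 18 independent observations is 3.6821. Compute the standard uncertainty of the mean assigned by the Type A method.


u_A = s / sqrt(n)
u_A = 3.6821 / sqrt(18)
u_A = 3.6821 / 4.2426407
u_A = 0.8679

0.8679


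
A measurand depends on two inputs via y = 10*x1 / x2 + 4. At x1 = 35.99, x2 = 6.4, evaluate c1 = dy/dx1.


y = 10*x1 / x2 + 4
dy/dx1 = 10/x2
Evaluate at x2 = 6.4: c1 = 10 / 6.4
c1 = 1.5625

1.5625


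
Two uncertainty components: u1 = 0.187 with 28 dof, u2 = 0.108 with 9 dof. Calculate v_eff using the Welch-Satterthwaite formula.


uc = sqrt(u1^2 + u2^2) = sqrt(0.187^2 + 0.108^2) = 0.21594675
v_eff = uc^4 / (u1^4/v1 + u2^4/v2)
= 0.21594675^4 / (0.187^4/28 + 0.108^4/9)
= 0.0021746366 / 5.8789078e-05
v_eff = 36.9905

36.9905


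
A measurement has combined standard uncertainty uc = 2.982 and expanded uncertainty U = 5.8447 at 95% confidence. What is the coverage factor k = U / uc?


k = U / uc
k = 5.8447 / 2.982
k = 1.96

1.96


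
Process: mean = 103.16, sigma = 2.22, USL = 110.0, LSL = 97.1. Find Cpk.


Cpu = (USL - mean) / (3*sigma) = (110.0 - 103.16) / (3*2.22) = 1.0270
Cpl = (mean - LSL) / (3*sigma) = (103.16 - 97.1) / (3*2.22) = 0.9099
Cpk = min(Cpu, Cpl) = 0.9099

0.9099


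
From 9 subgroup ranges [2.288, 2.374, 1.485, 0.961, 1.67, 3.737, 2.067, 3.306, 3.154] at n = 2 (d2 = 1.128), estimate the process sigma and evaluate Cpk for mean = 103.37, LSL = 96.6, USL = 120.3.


R_bar = (2.288 + 2.374 + 1.485 + 0.961 + 1.67 + 3.737 + 2.067 + 3.306 + 3.154) / 9 = 2.338
sigma = R_bar / d2 = 2.338 / 1.128 = 2.072695
Cp = (USL - LSL)/(6*sigma) = (120.3 - 96.6)/(6*2.072695) = 1.9057
Cpu = (120.3 - 103.37)/(3*2.072695) = 2.7227
Cpl = (103.37 - 96.6)/(3*2.072695) = 1.0888
Cpk = min(Cpu, Cpl) = 1.0888

1.0888


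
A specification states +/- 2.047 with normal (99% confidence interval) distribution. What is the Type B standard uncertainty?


u_B = half_width / 2.576
u_B = 2.047 / 2.576
u_B = 0.7946

0.7946


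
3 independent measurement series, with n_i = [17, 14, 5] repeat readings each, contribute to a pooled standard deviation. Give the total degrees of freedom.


nu = sum_i (n_i - 1)
nu = ((17 - 1) + (14 - 1) + (5 - 1))
nu = 16 + 13 + 4
nu = 33

33


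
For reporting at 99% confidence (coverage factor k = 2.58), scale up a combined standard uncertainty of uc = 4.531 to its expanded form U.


U = k * uc
U = 2.58 * 4.531
U = 11.6900

11.6900


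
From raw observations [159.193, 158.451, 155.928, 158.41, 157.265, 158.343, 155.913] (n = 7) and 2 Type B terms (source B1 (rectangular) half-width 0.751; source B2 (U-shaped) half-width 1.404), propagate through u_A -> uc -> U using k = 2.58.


mean = (159.193 + 158.451 + 155.928 + 158.41 + 157.265 + 158.343 + 155.913) / 7 = 157.6432857
s = sqrt(sum((x - mean)^2)/(n-1)) = 1.3045217
u_A = s / sqrt(n) = 1.3045217 / sqrt(7) = 0.49306286
u_B1 = 0.751 / sqrt(3) = 0.43359005
u_B2 = 1.404 / sqrt(2) = 0.99277792
uc = sqrt(0.49306286^2 + 0.43359005^2 + 0.99277792^2) = 1.1902602
U = k * uc = 2.58 * 1.1902602
U = 3.0709

3.0709


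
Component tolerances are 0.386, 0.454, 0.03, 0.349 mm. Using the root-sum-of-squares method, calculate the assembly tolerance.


RSS = sqrt(0.386^2 + 0.454^2 + 0.03^2 + 0.349^2)
= sqrt(0.477813)
= 0.6912

0.6912


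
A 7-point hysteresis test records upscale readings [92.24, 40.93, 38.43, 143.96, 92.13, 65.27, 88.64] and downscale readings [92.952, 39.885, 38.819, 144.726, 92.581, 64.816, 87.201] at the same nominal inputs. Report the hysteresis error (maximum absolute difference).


|92.24 - 92.952| = 0.7120
|40.93 - 39.885| = 1.0450
|38.43 - 38.819| = 0.3890
|143.96 - 144.726| = 0.7660
|92.13 - 92.581| = 0.4510
|65.27 - 64.816| = 0.4540
|88.64 - 87.201| = 1.4390
hysteresis = max(diffs) = 1.4390

1.4390


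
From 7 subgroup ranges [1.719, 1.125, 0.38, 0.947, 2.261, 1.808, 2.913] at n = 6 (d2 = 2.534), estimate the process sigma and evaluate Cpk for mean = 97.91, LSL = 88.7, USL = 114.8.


R_bar = (1.719 + 1.125 + 0.38 + 0.947 + 2.261 + 1.808 + 2.913) / 7 = 1.5932857
sigma = R_bar / d2 = 1.5932857 / 2.534 = 0.6287631
Cp = (USL - LSL)/(6*sigma) = (114.8 - 88.7)/(6*0.6287631) = 6.9183
Cpu = (114.8 - 97.91)/(3*0.6287631) = 8.9541
Cpl = (97.91 - 88.7)/(3*0.6287631) = 4.8826
Cpk = min(Cpu, Cpl) = 4.8826

4.8826


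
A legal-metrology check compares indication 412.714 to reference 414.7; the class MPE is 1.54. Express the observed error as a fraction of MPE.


e = indication - reference = 412.714 - 414.7 = -1.9860
|e| = 1.9860
ratio = |e| / MPE = 1.9860 / 1.54
ratio = 1.2896

1.2896


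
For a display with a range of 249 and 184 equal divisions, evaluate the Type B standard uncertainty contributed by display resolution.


resolution = range / divisions
resolution = 249 / 184 = 1.3532609
u_res = resolution / (2*sqrt(3))
u_res = 1.3532609 / 3.4641016
u_res = 0.3907

0.3907


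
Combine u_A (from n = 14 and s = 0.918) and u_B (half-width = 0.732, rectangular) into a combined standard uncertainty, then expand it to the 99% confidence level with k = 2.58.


u_A = s / sqrt(n) = 0.918 / sqrt(14) = 0.24534582
u_B = half_width / sqrt(3) = 0.732 / sqrt(3) = 0.4226204
uc = sqrt(u_A^2 + u_B^2) = sqrt(0.24534582^2 + 0.4226204^2) = 0.4886743
U = k * uc = 2.58 * 0.4886743
U = 1.2608

1.2608


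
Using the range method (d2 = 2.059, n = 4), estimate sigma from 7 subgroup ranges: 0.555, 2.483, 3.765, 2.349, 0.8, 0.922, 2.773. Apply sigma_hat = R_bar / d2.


R_bar = (0.555 + 2.483 + 3.765 + 2.349 + 0.8 + 0.922 + 2.773) / 7
R_bar = 13.647 / 7 = 1.9495714
sigma_hat = R_bar / d2 = 1.9495714 / 2.059 = 0.9469

0.9469


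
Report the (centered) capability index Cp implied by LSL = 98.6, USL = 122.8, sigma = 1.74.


Cp = (USL - LSL) / (6 * sigma)
= (122.8 - 98.6) / (6 * 1.74)
= 24.2000 / 10.4400
= 2.3180

2.3180


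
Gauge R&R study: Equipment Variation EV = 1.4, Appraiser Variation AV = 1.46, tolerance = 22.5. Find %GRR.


GRR = sqrt(EV^2 + AV^2) = sqrt(1.4^2 + 1.46^2) = 2.0227704
%GRR = GRR / tol * 100 = 2.0227704 / 22.5 * 100
%GRR = 8.9901

8.9901


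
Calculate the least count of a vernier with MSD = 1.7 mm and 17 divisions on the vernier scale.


LC = MSD / n_div
= 1.7 / 17
= 0.1000

0.1000


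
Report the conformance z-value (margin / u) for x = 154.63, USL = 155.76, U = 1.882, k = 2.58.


u = U / k = 1.882 / 2.58 = 0.72945736
margin = |USL - x| = |155.76 - 154.63| = 1.13
z = margin / u = 1.13 / 0.72945736
z = 1.5491

1.5491


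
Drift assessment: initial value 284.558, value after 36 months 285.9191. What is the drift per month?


rate = (v2 - v1) / months
= (285.9191 - 284.558) / 36
= 1.3611 / 36
= 0.0378

0.0378


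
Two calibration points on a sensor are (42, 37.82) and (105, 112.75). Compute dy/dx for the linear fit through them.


slope = (y2 - y1) / (x2 - x1)
= (112.75 - 37.82) / (105 - 42)
= 74.9300 / 63
= 1.1894

1.1894


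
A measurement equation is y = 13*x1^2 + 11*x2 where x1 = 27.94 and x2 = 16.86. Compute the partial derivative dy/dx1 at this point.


y = 13*x1^2 + 11*x2
dy/dx1 = 2*13*x1
Evaluate at x1 = 27.94: c1 = 26 * 27.94
c1 = 726.4400

726.4400


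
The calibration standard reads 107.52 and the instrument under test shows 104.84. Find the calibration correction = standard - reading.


Correction = standard - reading
= 107.52 - 104.84
= 2.6800

2.6800


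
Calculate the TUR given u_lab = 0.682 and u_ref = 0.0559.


TUR = u_lab / u_ref
= 0.682 / 0.0559
= 12.2004

12.2004


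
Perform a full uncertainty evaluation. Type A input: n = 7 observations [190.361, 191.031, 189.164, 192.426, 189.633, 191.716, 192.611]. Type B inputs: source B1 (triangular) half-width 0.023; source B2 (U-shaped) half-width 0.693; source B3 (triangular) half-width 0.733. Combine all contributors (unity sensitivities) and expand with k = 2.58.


mean = (190.361 + 191.031 + 189.164 + 192.426 + 189.633 + 191.716 + 192.611) / 7 = 190.9917143
s = sqrt(sum((x - mean)^2)/(n-1)) = 1.3410095
u_A = s / sqrt(n) = 1.3410095 / sqrt(7) = 0.50685395
u_B1 = 0.023 / sqrt(6) = 0.0093897107
u_B2 = 0.693 / sqrt(2) = 0.490025
u_B3 = 0.733 / sqrt(6) = 0.299246
uc = sqrt(0.50685395^2 + 0.0093897107^2 + 0.490025^2 + 0.299246^2) = 0.76593848
U = k * uc = 2.58 * 0.76593848
U = 1.9761

1.9761


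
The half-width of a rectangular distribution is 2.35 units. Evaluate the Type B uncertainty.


u_B = half_width / sqrt(3)
u_B = 2.35 / 1.7320508
u_B = 1.3568

1.3568


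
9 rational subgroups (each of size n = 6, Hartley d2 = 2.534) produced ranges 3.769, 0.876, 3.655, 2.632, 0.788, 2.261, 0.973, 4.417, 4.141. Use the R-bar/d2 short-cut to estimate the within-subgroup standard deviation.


R_bar = (3.769 + 0.876 + 3.655 + 2.632 + 0.788 + 2.261 + 0.973 + 4.417 + 4.141) / 9
R_bar = 23.512 / 9 = 2.6124444
sigma_hat = R_bar / d2 = 2.6124444 / 2.534 = 1.0310

1.0310


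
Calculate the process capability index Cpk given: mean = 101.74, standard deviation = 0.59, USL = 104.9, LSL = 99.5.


Cpu = (USL - mean) / (3*sigma) = (104.9 - 101.74) / (3*0.59) = 1.7853
Cpl = (mean - LSL) / (3*sigma) = (101.74 - 99.5) / (3*0.59) = 1.2655
Cpk = min(Cpu, Cpl) = 1.2655

1.2655


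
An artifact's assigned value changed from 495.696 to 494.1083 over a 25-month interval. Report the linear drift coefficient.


rate = (v2 - v1) / months
= (494.1083 - 495.696) / 25
= -1.5877 / 25
= -0.0635

-0.0635


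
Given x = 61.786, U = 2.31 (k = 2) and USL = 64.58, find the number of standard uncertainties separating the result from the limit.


u = U / k = 2.31 / 2 = 1.155
margin = |USL - x| = |64.58 - 61.786| = 2.794
z = margin / u = 2.794 / 1.155
z = 2.4190

2.4190


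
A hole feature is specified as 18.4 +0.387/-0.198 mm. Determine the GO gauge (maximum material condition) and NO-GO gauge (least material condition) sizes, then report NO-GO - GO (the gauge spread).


GO = nominal - lower_tol (smallest hole = maximum material condition)
GO = 18.4 - 0.198 = 18.202
NO-GO = nominal + upper_tol (largest hole = least material condition)
NO-GO = 18.4 + 0.387 = 18.787
spread = NO-GO - GO = 18.787 - 18.202 = 0.5850

0.5850


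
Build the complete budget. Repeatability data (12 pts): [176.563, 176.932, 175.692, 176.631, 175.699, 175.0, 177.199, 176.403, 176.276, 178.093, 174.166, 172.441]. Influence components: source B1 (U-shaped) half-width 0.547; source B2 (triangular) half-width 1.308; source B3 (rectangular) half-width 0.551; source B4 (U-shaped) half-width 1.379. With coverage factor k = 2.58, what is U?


mean = (176.563 + 176.932 + 175.692 + 176.631 + 175.699 + 175.0 + 177.199 + 176.403 + 176.276 + 178.093 + 174.166 + 172.441) / 12 = 175.9245833
s = sqrt(sum((x - mean)^2)/(n-1)) = 1.5011462
u_A = s / sqrt(n) = 1.5011462 / sqrt(12) = 0.43334358
u_B1 = 0.547 / sqrt(2) = 0.38678741
u_B2 = 1.308 / sqrt(6) = 0.53398876
u_B3 = 0.551 / sqrt(3) = 0.31812
u_B4 = 1.379 / sqrt(2) = 0.97510025
uc = sqrt(0.43334358^2 + 0.38678741^2 + 0.53398876^2 + 0.31812^2 + 0.97510025^2) = 1.2940464
U = k * uc = 2.58 * 1.2940464
U = 3.3386

3.3386


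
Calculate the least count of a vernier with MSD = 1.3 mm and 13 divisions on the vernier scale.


LC = MSD / n_div
= 1.3 / 13
= 0.1000

0.1000


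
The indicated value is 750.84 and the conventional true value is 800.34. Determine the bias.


Systematic error = measured - true
= 750.84 - 800.34
= -49.5000

-49.5000


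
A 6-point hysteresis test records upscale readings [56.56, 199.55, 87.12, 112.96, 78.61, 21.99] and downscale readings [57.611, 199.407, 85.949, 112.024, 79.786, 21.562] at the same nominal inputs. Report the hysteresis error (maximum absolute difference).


|56.56 - 57.611| = 1.0510
|199.55 - 199.407| = 0.1430
|87.12 - 85.949| = 1.1710
|112.96 - 112.024| = 0.9360
|78.61 - 79.786| = 1.1760
|21.99 - 21.562| = 0.4280
hysteresis = max(diffs) = 1.1760

1.1760


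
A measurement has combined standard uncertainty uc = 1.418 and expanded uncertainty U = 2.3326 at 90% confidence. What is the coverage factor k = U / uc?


k = U / uc
k = 2.3326 / 1.418
k = 1.645

1.645
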